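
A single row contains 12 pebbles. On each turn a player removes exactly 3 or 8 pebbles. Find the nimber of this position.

0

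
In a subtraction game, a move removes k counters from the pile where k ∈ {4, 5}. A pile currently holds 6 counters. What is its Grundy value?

1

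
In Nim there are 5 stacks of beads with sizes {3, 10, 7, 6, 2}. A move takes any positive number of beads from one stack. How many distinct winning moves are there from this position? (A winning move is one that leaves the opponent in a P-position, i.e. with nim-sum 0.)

Nim-sum: 3 ^ 10 ^ 7 ^ 6 ^ 2 = 10.
The overall nim-sum is X = 10. A stack of size p has a winning move iff p XOR X < p (reduce it to p XOR X).
  3: 3 XOR 10 = 9 ≥ 3 — no move.
  10: 10 XOR 10 = 0 < 10 — winning move (to 0).
  7: 7 XOR 10 = 13 ≥ 7 — no move.
  6: 6 XOR 10 = 12 ≥ 6 — no move.
  2: 2 XOR 10 = 8 ≥ 2 — no move.
That gives 1 winning move.

1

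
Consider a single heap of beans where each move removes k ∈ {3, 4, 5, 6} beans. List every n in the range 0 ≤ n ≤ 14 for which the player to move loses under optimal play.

Compute g(0), g(1), … for moves {3, 4, 5, 6}:
g(0) = mex{} = 0
g(1) = mex{} = 0
g(2) = mex{} = 0
g(3) = mex{0} = 1
g(4) = mex{0} = 1
g(5) = mex{0} = 1
g(6) = mex{0,1} = 2
g(7) = mex{0,1} = 2
g(8) = mex{0,1} = 2
g(9) = mex{1,2} = 0
g(10) = mex{1,2} = 0
g(11) = mex{1,2} = 0
g(12) = mex{0,2} = 1
g(13) = mex{0,2} = 1
g(14) = mex{0,2} = 1
The P-positions (g = 0) in 0..14 are 0, 1, 2, 9, 10, 11.

0, 1, 2, 9, 10, 11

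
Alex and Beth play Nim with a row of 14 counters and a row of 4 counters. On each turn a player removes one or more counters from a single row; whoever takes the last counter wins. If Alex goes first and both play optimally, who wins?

Alex wins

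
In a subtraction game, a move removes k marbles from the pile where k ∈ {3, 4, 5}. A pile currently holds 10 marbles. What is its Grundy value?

0

Grundy values for subtraction set {3, 4, 5}:
k:     0  1  2  3  4  5  6  7  8  9 10
g(k):  0  0  0  1  1  1  2  2  0  0  0
So g(10) = 0.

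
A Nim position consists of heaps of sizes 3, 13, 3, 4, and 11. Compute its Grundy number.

2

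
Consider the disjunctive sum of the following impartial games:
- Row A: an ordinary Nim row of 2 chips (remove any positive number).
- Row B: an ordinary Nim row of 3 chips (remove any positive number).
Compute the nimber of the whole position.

Row A is a plain Nim row of size 2, so its Grundy value is 2.
Row B is a plain Nim row of size 3, so its Grundy value is 3.
The value of a disjunctive sum is the nim-sum of the parts.
Combined value = 2 ⊕ 3 = 1.

1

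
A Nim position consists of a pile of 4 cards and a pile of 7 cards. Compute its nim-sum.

3

Compute the nim-sum pairwise:
4 ^ 7 = 3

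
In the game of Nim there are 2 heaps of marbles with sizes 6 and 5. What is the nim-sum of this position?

3

Write each in binary and XOR column by column:
  110  (6)
  101  (5)
  ---
  011  (3)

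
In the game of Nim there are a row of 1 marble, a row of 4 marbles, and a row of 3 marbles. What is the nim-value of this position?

In binary:
  001  (1)
  100  (4)
  011  (3)
  ---
  110  (6)

6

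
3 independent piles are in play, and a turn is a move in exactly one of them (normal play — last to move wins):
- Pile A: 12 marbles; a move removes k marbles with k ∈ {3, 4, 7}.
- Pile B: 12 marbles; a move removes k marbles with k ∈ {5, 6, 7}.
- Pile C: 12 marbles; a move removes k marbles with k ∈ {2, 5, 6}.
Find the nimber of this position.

Grundy values for pile A (subtraction set {3, 4, 7}):
k:     0  1  2  3  4  5  6  7  8  9 10 11 12
g(k):  0  0  0  1  1  1  2  2  2  3  0  0  0
So g(12) = 0.
Build the Grundy sequence for pile B with g(k) = mex{g(k−s) : s ∈ {5, 6, 7}, s ≤ k}:
g(0) = mex{} = 0
g(1) = mex{} = 0
g(2) = mex{} = 0
g(3) = mex{} = 0
g(4) = mex{} = 0
g(5) = mex{0} = 1
g(6) = mex{0} = 1
g(7) = mex{0} = 1
g(8) = mex{0} = 1
g(9) = mex{0} = 1
g(10) = mex{0,1} = 2
g(11) = mex{0,1} = 2
g(12) = mex{1} = 0
So g(12) = 0.
Grundy values for pile C (subtraction set {2, 5, 6}):
k:     0  1  2  3  4  5  6  7  8  9 10 11 12
g(k):  0  0  1  1  0  2  1  3  0  2  1  0  0
So g(12) = 0.
By the Sprague-Grundy theorem, the Grundy value of a sum of independent games is the XOR of the component values.
Combined value = 0 XOR 0 XOR 0 = 0.

0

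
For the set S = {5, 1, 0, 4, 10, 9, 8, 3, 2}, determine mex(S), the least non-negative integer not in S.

The values 0, 1, 2, 3, 4, 5 are all present; 6 is the first non-negative integer missing from the set.

6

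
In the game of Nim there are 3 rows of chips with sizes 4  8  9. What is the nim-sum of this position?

5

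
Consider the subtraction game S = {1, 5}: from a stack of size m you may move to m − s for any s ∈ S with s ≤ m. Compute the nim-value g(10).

0

Build the Grundy sequence with g(k) = mex{g(k−s) : s ∈ {1, 5}, s ≤ k}:
k:     0  1  2  3  4  5  6  7  8  9 10
g(k):  0  1  0  1  0  1  0  1  0  1  0
So g(10) = 0.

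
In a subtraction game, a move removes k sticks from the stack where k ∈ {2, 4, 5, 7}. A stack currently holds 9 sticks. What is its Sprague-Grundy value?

Compute g(0), g(1), … for moves {2, 4, 5, 7}:
g(0) = mex{} = 0
g(1) = mex{} = 0
g(2) = mex{0} = 1
g(3) = mex{0} = 1
g(4) = mex{0,1} = 2
g(5) = mex{0,1} = 2
g(6) = mex{0,1,2} = 3
g(7) = mex{0,1,2} = 3
g(8) = mex{0,1,2,3} = 4
g(9) = mex{1,2,3} = 0
So g(9) = 0.

0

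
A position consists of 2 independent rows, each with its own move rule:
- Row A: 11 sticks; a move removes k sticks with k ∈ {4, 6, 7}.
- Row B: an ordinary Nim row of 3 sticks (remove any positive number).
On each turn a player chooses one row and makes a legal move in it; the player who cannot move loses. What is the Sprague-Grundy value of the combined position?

Grundy values for row A (subtraction set {4, 6, 7}):
k:     0  1  2  3  4  5  6  7  8  9 10 11
g(k):  0  0  0  0  1  1  1  1  2  2  2  0
So g(11) = 0.
Row B is a plain Nim row of size 3, so its Grundy value is 3.
The value of a disjunctive sum is the nim-sum of the parts.
Combined value = 0 ⊕ 3 = 3.

3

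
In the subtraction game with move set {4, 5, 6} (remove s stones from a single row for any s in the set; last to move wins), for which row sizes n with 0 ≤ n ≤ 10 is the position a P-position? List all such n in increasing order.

Compute g(0), g(1), … for moves {4, 5, 6}:
k:     0  1  2  3  4  5  6  7  8  9 10
g(k):  0  0  0  0  1  1  1  1  2  2  0
The P-positions (g = 0) in 0..10 are 0, 1, 2, 3, 10.

0, 1, 2, 3, 10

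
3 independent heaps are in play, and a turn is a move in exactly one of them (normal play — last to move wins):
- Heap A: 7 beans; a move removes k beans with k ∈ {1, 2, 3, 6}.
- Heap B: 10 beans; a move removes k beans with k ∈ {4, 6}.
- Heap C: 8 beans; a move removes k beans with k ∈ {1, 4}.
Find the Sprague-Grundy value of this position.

Grundy values for heap A (subtraction set {1, 2, 3, 6}):
g(0) = mex{} = 0
g(1) = mex{0} = 1
g(2) = mex{0,1} = 2
g(3) = mex{0,1,2} = 3
g(4) = mex{1,2,3} = 0
g(5) = mex{0,2,3} = 1
g(6) = mex{0,1,3} = 2
g(7) = mex{0,1,2} = 3
So g(7) = 3.
Grundy values for heap B (subtraction set {4, 6}):
g(0) = mex{} = 0
g(1) = mex{} = 0
g(2) = mex{} = 0
g(3) = mex{} = 0
g(4) = mex{0} = 1
g(5) = mex{0} = 1
g(6) = mex{0} = 1
g(7) = mex{0} = 1
g(8) = mex{0,1} = 2
g(9) = mex{0,1} = 2
g(10) = mex{1} = 0
So g(10) = 0.
For heap C, compute g(0), g(1), … with moves {1, 4}:
g(0) = mex{} = 0
g(1) = mex{0} = 1
g(2) = mex{1} = 0
g(3) = mex{0} = 1
g(4) = mex{0,1} = 2
g(5) = mex{1,2} = 0
g(6) = mex{0} = 1
g(7) = mex{1} = 0
g(8) = mex{0,2} = 1
So g(8) = 1.
The value of a disjunctive sum is the nim-sum of the parts.
Combined value = 3 ⊕ 0 ⊕ 1 = 2.

2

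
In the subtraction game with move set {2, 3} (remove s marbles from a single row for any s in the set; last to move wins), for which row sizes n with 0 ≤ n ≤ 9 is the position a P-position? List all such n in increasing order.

0, 1, 5, 6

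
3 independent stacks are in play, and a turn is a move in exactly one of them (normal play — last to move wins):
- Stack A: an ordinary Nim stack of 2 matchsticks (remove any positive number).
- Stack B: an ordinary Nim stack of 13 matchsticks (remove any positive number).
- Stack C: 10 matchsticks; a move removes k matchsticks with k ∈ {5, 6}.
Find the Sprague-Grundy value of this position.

13

Stack A is a plain Nim stack of size 2, so its Grundy value is 2.
Stack B is a plain Nim stack of size 13, so its Grundy value is 13.
Build the Grundy sequence for stack C with g(k) = mex{g(k−s) : s ∈ {5, 6}, s ≤ k}:
k:     0  1  2  3  4  5  6  7  8  9 10
g(k):  0  0  0  0  0  1  1  1  1  1  2
So g(10) = 2.
By the Sprague-Grundy theorem, the Grundy value of a sum of independent games is the XOR of the component values.
Combined value = 2 XOR 13 XOR 2 = 13.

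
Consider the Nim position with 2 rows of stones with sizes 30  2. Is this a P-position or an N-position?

N-position

Nim-sum: 30 ⊕ 2 = 28.
The nim-sum is 28 ≠ 0, so this is an N-position: the player to move can win.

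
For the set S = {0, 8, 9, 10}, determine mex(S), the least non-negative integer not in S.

1

0 is in the set but 1 is not, so the mex is 1.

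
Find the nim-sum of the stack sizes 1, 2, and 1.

Compute the nim-sum pairwise:
1 ^ 2 = 3
3 ^ 1 = 2

2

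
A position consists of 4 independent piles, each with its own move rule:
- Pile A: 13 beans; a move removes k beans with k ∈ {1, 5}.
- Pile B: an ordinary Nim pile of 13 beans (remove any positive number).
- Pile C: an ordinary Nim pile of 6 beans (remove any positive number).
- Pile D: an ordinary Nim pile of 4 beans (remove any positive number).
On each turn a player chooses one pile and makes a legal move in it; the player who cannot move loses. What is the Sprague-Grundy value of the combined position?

14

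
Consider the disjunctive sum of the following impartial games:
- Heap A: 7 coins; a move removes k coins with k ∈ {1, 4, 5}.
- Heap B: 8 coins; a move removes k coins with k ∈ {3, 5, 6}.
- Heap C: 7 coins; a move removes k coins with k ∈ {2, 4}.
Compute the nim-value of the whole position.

1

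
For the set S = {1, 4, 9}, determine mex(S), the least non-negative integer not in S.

0

0 is not in the set, so the mex is 0.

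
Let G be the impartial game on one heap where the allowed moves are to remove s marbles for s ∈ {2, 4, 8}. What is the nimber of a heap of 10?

Build the Grundy sequence with g(k) = mex{g(k−s) : s ∈ {2, 4, 8}, s ≤ k}:
g(0) = mex{} = 0
g(1) = mex{} = 0
g(2) = mex{0} = 1
g(3) = mex{0} = 1
g(4) = mex{0,1} = 2
g(5) = mex{0,1} = 2
g(6) = mex{1,2} = 0
g(7) = mex{1,2} = 0
g(8) = mex{0,2} = 1
g(9) = mex{0,2} = 1
g(10) = mex{0,1} = 2
So g(10) = 2.

2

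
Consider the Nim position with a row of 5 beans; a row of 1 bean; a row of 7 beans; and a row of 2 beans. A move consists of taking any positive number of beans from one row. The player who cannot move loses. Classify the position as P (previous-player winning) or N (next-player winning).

Nim-sum: 5 ^ 1 ^ 7 ^ 2 = 1.
The nim-sum is 1 ≠ 0, so this is an N-position: the player to move can win.

N-position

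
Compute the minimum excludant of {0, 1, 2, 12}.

3

The values 0, 1, 2 are all present; 3 is the first non-negative integer missing from the set.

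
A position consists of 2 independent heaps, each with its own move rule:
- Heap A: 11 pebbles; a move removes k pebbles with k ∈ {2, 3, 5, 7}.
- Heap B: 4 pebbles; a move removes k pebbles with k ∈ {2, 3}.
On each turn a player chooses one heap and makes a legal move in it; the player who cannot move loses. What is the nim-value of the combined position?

Build the Grundy sequence for heap A with g(k) = mex{g(k−s) : s ∈ {2, 3, 5, 7}, s ≤ k}:
k:     0  1  2  3  4  5  6  7  8  9 10 11
g(k):  0  0  1  1  2  2  3  3  4  0  0  1
So g(11) = 1.
Build the Grundy sequence for heap B with g(k) = mex{g(k−s) : s ∈ {2, 3}, s ≤ k}:
k:     0  1  2  3  4
g(k):  0  0  1  1  2
So g(4) = 2.
By the Sprague-Grundy theorem, the Grundy value of a sum of independent games is the XOR of the component values.
Combined value = 1 ⊕ 2 = 3.

3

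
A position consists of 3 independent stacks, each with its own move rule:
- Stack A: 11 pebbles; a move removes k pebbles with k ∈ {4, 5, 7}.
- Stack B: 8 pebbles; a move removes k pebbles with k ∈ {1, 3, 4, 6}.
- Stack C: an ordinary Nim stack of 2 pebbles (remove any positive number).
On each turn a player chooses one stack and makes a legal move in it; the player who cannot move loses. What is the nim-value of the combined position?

3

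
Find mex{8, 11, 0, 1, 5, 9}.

The values 0, 1 are all present; 2 is the first non-negative integer missing from the set.

2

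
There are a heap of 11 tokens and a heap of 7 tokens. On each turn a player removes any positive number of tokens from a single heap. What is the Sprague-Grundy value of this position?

Compute the nim-sum pairwise:
11 ^ 7 = 12

12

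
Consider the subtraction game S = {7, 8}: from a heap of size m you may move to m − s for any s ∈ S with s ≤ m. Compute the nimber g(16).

0

Grundy values for subtraction set {7, 8}:
k:     0  1  2  3  4  5  6  7  8  9 10 11 12 13 14 15 16
g(k):  0  0  0  0  0  0  0  1  1  1  1  1  1  1  2  0  0
So g(16) = 0.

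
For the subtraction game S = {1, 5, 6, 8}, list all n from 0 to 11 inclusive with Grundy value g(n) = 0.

Build the Grundy sequence with g(k) = mex{g(k−s) : s ∈ {1, 5, 6, 8}, s ≤ k}:
g(0) = mex{} = 0
g(1) = mex{0} = 1
g(2) = mex{1} = 0
g(3) = mex{0} = 1
g(4) = mex{1} = 0
g(5) = mex{0} = 1
g(6) = mex{0,1} = 2
g(7) = mex{0,1,2} = 3
g(8) = mex{0,1,3} = 2
g(9) = mex{0,1,2} = 3
g(10) = mex{0,1,3} = 2
g(11) = mex{1,2} = 0
The P-positions (g = 0) in 0..11 are 0, 2, 4, 11.

0, 2, 4, 11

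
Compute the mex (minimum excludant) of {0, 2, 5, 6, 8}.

1

0 is in the set but 1 is not, so the mex is 1.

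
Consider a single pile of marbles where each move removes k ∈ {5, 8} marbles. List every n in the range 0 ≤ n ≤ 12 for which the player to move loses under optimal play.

0, 1, 2, 3, 4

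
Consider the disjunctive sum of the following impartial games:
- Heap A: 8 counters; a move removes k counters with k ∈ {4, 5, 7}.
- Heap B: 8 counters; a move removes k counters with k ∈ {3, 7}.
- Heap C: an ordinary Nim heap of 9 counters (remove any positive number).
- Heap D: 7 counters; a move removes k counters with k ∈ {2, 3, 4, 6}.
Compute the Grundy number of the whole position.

10

Grundy values for heap A (subtraction set {4, 5, 7}):
k:     0  1  2  3  4  5  6  7  8
g(k):  0  0  0  0  1  1  1  1  2
So g(8) = 2.
For heap B, compute g(0), g(1), … with moves {3, 7}:
g(0) = mex{} = 0
g(1) = mex{} = 0
g(2) = mex{} = 0
g(3) = mex{0} = 1
g(4) = mex{0} = 1
g(5) = mex{0} = 1
g(6) = mex{1} = 0
g(7) = mex{0,1} = 2
g(8) = mex{0,1} = 2
So g(8) = 2.
Heap C is a plain Nim heap of size 9, so its Grundy value is 9.
Grundy values for heap D (subtraction set {2, 3, 4, 6}):
g(0) = mex{} = 0
g(1) = mex{} = 0
g(2) = mex{0} = 1
g(3) = mex{0} = 1
g(4) = mex{0,1} = 2
g(5) = mex{0,1} = 2
g(6) = mex{0,1,2} = 3
g(7) = mex{0,1,2} = 3
So g(7) = 3.
The value of a disjunctive sum is the nim-sum of the parts.
Combined value = 2 XOR 2 XOR 9 XOR 3 = 10.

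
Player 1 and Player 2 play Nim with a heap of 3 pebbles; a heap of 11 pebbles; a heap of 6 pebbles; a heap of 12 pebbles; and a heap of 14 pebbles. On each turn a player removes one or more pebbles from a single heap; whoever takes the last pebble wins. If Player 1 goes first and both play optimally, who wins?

Player 1 wins

Compute the nim-sum pairwise:
3 ^ 11 = 8
8 ^ 6 = 14
14 ^ 12 = 2
2 ^ 14 = 12
The nim-sum is 12 ≠ 0, so this is an N-position: the player to move can win; Player 1 has a winning move.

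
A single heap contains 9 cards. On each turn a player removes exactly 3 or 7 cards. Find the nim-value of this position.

Build the Grundy sequence with g(k) = mex{g(k−s) : s ∈ {3, 7}, s ≤ k}:
g(0) = mex{} = 0
g(1) = mex{} = 0
g(2) = mex{} = 0
g(3) = mex{0} = 1
g(4) = mex{0} = 1
g(5) = mex{0} = 1
g(6) = mex{1} = 0
g(7) = mex{0,1} = 2
g(8) = mex{0,1} = 2
g(9) = mex{0} = 1
So g(9) = 1.

1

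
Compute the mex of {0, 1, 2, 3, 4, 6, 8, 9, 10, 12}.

5

The values 0, 1, 2, 3, 4 are all present; 5 is the first non-negative integer missing from the set.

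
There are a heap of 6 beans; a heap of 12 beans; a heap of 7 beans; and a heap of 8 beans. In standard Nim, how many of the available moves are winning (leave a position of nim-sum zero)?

Write each in binary and XOR column by column:
  0110  (6)
  1100  (12)
  0111  (7)
  1000  (8)
  ----
  0101  (5)
The overall nim-sum is X = 5. A heap of size p has a winning move iff p XOR X < p (reduce it to p XOR X).
  6: 6 XOR 5 = 3 < 6 — winning move (to 3).
  12: 12 XOR 5 = 9 < 12 — winning move (to 9).
  7: 7 XOR 5 = 2 < 7 — winning move (to 2).
  8: 8 XOR 5 = 13 ≥ 8 — no move.
That gives 3 winning moves.

3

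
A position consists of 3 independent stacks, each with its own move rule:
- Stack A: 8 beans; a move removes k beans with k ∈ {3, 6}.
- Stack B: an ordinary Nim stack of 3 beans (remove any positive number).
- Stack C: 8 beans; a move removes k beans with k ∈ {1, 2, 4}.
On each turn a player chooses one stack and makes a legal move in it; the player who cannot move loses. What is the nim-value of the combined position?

3

For stack A, compute g(0), g(1), … with moves {3, 6}:
g(0) = mex{} = 0
g(1) = mex{} = 0
g(2) = mex{} = 0
g(3) = mex{0} = 1
g(4) = mex{0} = 1
g(5) = mex{0} = 1
g(6) = mex{0,1} = 2
g(7) = mex{0,1} = 2
g(8) = mex{0,1} = 2
So g(8) = 2.
Stack B is a plain Nim stack of size 3, so its Grundy value is 3.
For stack C, compute g(0), g(1), … with moves {1, 2, 4}:
k:     0  1  2  3  4  5  6  7  8
g(k):  0  1  2  0  1  2  0  1  2
So g(8) = 2.
The value of a disjunctive sum is the nim-sum of the parts.
Combined value = 2 XOR 3 XOR 2 = 3.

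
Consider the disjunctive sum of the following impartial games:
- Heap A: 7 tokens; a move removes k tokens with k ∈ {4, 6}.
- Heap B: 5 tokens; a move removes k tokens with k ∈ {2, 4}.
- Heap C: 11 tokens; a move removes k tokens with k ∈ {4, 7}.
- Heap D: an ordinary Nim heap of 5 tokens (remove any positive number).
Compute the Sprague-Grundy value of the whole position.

Build the Grundy sequence for heap A with g(k) = mex{g(k−s) : s ∈ {4, 6}, s ≤ k}:
k:     0  1  2  3  4  5  6  7
g(k):  0  0  0  0  1  1  1  1
So g(7) = 1.
Grundy values for heap B (subtraction set {2, 4}):
k:     0  1  2  3  4  5
g(k):  0  0  1  1  2  2
So g(5) = 2.
Build the Grundy sequence for heap C with g(k) = mex{g(k−s) : s ∈ {4, 7}, s ≤ k}:
k:     0  1  2  3  4  5  6  7  8  9 10 11
g(k):  0  0  0  0  1  1  1  1  2  2  2  0
So g(11) = 0.
Heap D is a plain Nim heap of size 5, so its Grundy value is 5.
By the Sprague-Grundy theorem, the Grundy value of a sum of independent games is the XOR of the component values.
Combined value = 1 ⊕ 2 ⊕ 0 ⊕ 5 = 6.

6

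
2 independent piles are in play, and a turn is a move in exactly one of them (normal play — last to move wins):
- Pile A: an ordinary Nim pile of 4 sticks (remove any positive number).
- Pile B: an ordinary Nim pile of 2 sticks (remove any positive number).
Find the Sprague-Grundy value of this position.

Pile A is a plain Nim pile of size 4, so its Grundy value is 4.
Pile B is a plain Nim pile of size 2, so its Grundy value is 2.
The value of a disjunctive sum is the nim-sum of the parts.
Combined value = 4 ⊕ 2 = 6.

6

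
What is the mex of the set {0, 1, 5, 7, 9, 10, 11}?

2

The values 0, 1 are all present; 2 is the first non-negative integer missing from the set.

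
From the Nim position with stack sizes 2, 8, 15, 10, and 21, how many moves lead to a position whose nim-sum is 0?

1

Compute the nim-sum pairwise:
2 ^ 8 = 10
10 ^ 15 = 5
5 ^ 10 = 15
15 ^ 21 = 26
The overall nim-sum is X = 26. A stack of size p has a winning move iff p XOR X < p (reduce it to p XOR X).
  2: 2 XOR 26 = 24 ≥ 2 — no move.
  8: 8 XOR 26 = 18 ≥ 8 — no move.
  15: 15 XOR 26 = 21 ≥ 15 — no move.
  10: 10 XOR 26 = 16 ≥ 10 — no move.
  21: 21 XOR 26 = 15 < 21 — winning move (to 15).
That gives 1 winning move.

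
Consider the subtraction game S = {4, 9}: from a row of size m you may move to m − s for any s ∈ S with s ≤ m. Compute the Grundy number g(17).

Compute g(0), g(1), … for moves {4, 9}:
k:     0  1  2  3  4  5  6  7  8  9 10 11 12 13 14 15 16 17
g(k):  0  0  0  0  1  1  1  1  0  2  2  2  1  0  0  0  0  1
So g(17) = 1.

1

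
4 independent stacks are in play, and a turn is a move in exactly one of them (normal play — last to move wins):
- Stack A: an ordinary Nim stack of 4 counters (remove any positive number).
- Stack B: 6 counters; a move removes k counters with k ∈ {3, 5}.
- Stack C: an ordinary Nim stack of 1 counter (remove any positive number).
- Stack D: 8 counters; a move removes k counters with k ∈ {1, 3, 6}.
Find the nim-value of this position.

5

Stack A is a plain Nim stack of size 4, so its Grundy value is 4.
Grundy values for stack B (subtraction set {3, 5}):
k:     0  1  2  3  4  5  6
g(k):  0  0  0  1  1  1  2
So g(6) = 2.
Stack C is a plain Nim stack of size 1, so its Grundy value is 1.
For stack D, compute g(0), g(1), … with moves {1, 3, 6}:
g(0) = mex{} = 0
g(1) = mex{0} = 1
g(2) = mex{1} = 0
g(3) = mex{0} = 1
g(4) = mex{1} = 0
g(5) = mex{0} = 1
g(6) = mex{0,1} = 2
g(7) = mex{0,1,2} = 3
g(8) = mex{0,1,3} = 2
So g(8) = 2.
The value of a disjunctive sum is the nim-sum of the parts.
Combined value = 4 XOR 2 XOR 1 XOR 2 = 5.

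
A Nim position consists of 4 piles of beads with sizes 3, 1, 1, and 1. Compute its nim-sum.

Compute the nim-sum pairwise:
3 ^ 1 = 2
2 ^ 1 = 3
3 ^ 1 = 2

2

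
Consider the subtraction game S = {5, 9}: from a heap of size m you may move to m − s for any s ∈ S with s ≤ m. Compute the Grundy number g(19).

1

Build the Grundy sequence with g(k) = mex{g(k−s) : s ∈ {5, 9}, s ≤ k}:
k:     0  1  2  3  4  5  6  7  8  9 10 11 12 13 14 15 16 17 18 19
g(k):  0  0  0  0  0  1  1  1  1  1  2  2  2  2  0  0  0  0  0  1
So g(19) = 1.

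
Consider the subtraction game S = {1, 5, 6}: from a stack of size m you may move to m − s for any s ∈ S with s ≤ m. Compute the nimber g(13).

Grundy values for subtraction set {1, 5, 6}:
g(0) = mex{} = 0
g(1) = mex{0} = 1
g(2) = mex{1} = 0
g(3) = mex{0} = 1
g(4) = mex{1} = 0
g(5) = mex{0} = 1
g(6) = mex{0,1} = 2
g(7) = mex{0,1,2} = 3
g(8) = mex{0,1,3} = 2
g(9) = mex{0,1,2} = 3
g(10) = mex{0,1,3} = 2
g(11) = mex{1,2} = 0
g(12) = mex{0,2,3} = 1
g(13) = mex{1,2,3} = 0
So g(13) = 0.

0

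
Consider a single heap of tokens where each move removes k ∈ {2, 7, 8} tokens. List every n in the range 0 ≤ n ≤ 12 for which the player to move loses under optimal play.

0, 1, 4, 5, 10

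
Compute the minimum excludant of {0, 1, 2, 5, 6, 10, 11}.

The values 0, 1, 2 are all present; 3 is the first non-negative integer missing from the set.

3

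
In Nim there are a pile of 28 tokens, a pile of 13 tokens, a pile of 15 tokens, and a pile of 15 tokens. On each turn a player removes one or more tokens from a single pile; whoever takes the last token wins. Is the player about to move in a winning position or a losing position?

Compute the nim-sum pairwise:
28 ^ 13 = 17
17 ^ 15 = 30
30 ^ 15 = 17
The nim-sum is 17 ≠ 0, so this is an N-position: the player to move can win.

Winning position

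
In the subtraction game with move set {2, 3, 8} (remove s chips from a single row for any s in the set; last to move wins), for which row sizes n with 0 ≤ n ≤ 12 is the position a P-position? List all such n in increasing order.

Compute g(0), g(1), … for moves {2, 3, 8}:
k:     0  1  2  3  4  5  6  7  8  9 10 11 12
g(k):  0  0  1  1  2  0  0  1  1  2  0  0  1
The P-positions (g = 0) in 0..12 are 0, 1, 5, 6, 10, 11.

0, 1, 5, 6, 10, 11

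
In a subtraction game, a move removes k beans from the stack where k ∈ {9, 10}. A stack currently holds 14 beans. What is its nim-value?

1

Grundy values for subtraction set {9, 10}:
k:     0  1  2  3  4  5  6  7  8  9 10 11 12 13 14
g(k):  0  0  0  0  0  0  0  0  0  1  1  1  1  1  1
So g(14) = 1.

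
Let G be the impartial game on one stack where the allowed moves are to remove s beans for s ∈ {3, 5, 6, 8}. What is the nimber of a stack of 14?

1

Build the Grundy sequence with g(k) = mex{g(k−s) : s ∈ {3, 5, 6, 8}, s ≤ k}:
k:     0  1  2  3  4  5  6  7  8  9 10 11 12 13 14
g(k):  0  0  0  1  1  1  2  2  2  3  3  0  0  0  1
So g(14) = 1.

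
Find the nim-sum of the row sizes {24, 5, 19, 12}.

Nim-sum: 24 XOR 5 XOR 19 XOR 12 = 2.

2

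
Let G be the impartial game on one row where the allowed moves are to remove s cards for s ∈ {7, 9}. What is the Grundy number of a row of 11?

Build the Grundy sequence with g(k) = mex{g(k−s) : s ∈ {7, 9}, s ≤ k}:
g(0) = mex{} = 0
g(1) = mex{} = 0
g(2) = mex{} = 0
g(3) = mex{} = 0
g(4) = mex{} = 0
g(5) = mex{} = 0
g(6) = mex{} = 0
g(7) = mex{0} = 1
g(8) = mex{0} = 1
g(9) = mex{0} = 1
g(10) = mex{0} = 1
g(11) = mex{0} = 1
So g(11) = 1.

1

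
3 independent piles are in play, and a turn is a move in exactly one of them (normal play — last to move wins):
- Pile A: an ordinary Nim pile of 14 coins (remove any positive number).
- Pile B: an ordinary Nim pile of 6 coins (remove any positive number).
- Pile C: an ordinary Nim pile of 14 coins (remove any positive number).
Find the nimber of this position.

Pile A is a plain Nim pile of size 14, so its Grundy value is 14.
Pile B is a plain Nim pile of size 6, so its Grundy value is 6.
Pile C is a plain Nim pile of size 14, so its Grundy value is 14.
The value of a disjunctive sum is the nim-sum of the parts.
Combined value = 14 XOR 6 XOR 14 = 6.

6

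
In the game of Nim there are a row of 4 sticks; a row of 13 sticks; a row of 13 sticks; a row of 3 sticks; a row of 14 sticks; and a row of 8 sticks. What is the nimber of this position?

1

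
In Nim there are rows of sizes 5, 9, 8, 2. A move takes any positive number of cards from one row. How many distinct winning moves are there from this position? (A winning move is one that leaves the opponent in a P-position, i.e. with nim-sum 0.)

1

Nim-sum: 5 ⊕ 9 ⊕ 8 ⊕ 2 = 6.
The overall nim-sum is X = 6. A row of size p has a winning move iff p XOR X < p (reduce it to p XOR X).
  5: 5 XOR 6 = 3 < 5 — winning move (to 3).
  9: 9 XOR 6 = 15 ≥ 9 — no move.
  8: 8 XOR 6 = 14 ≥ 8 — no move.
  2: 2 XOR 6 = 4 ≥ 2 — no move.
That gives 1 winning move.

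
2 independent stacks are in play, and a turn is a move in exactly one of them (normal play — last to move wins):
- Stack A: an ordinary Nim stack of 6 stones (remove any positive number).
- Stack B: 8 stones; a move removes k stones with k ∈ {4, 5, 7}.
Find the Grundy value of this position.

Stack A is a plain Nim stack of size 6, so its Grundy value is 6.
Build the Grundy sequence for stack B with g(k) = mex{g(k−s) : s ∈ {4, 5, 7}, s ≤ k}:
k:     0  1  2  3  4  5  6  7  8
g(k):  0  0  0  0  1  1  1  1  2
So g(8) = 2.
By the Sprague-Grundy theorem, the Grundy value of a sum of independent games is the XOR of the component values.
Combined value = 6 XOR 2 = 4.

4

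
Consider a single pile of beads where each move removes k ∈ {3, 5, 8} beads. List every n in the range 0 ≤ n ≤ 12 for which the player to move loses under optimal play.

Compute g(0), g(1), … for moves {3, 5, 8}:
k:     0  1  2  3  4  5  6  7  8  9 10 11 12
g(k):  0  0  0  1  1  1  2  2  2  3  3  0  0
The P-positions (g = 0) in 0..12 are 0, 1, 2, 11, 12.

0, 1, 2, 11, 12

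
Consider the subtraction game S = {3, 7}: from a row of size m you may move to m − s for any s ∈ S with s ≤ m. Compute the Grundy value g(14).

1

Grundy values for subtraction set {3, 7}:
k:     0  1  2  3  4  5  6  7  8  9 10 11 12 13 14
g(k):  0  0  0  1  1  1  0  2  2  1  0  0  0  1  1
So g(14) = 1.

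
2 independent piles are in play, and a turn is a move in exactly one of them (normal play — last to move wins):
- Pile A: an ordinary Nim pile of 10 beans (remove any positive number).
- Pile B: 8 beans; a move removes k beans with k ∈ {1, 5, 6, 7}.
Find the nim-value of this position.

Pile A is a plain Nim pile of size 10, so its Grundy value is 10.
For pile B, compute g(0), g(1), … with moves {1, 5, 6, 7}:
g(0) = mex{} = 0
g(1) = mex{0} = 1
g(2) = mex{1} = 0
g(3) = mex{0} = 1
g(4) = mex{1} = 0
g(5) = mex{0} = 1
g(6) = mex{0,1} = 2
g(7) = mex{0,1,2} = 3
g(8) = mex{0,1,3} = 2
So g(8) = 2.
The value of a disjunctive sum is the nim-sum of the parts.
Combined value = 10 ⊕ 2 = 8.

8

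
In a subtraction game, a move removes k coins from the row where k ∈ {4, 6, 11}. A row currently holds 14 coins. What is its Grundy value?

Compute g(0), g(1), … for moves {4, 6, 11}:
k:     0  1  2  3  4  5  6  7  8  9 10 11 12 13 14
g(k):  0  0  0  0  1  1  1  1  2  2  0  2  3  3  1
So g(14) = 1.

1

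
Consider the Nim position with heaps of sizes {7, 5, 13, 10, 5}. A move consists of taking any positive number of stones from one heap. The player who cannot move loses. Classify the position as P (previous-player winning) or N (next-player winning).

P-position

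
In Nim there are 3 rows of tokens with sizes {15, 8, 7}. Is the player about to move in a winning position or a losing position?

Losing position

Nim-sum: 15 ^ 8 ^ 7 = 0.
The nim-sum is 0, so this is a P-position: the player to move is in a losing position under optimal play.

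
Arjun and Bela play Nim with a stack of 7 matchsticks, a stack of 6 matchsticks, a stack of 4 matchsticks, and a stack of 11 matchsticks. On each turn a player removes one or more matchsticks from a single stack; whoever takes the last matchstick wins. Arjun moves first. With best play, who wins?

Arjun wins

Compute the nim-sum pairwise:
7 XOR 6 = 1
1 XOR 4 = 5
5 XOR 11 = 14
The nim-sum is 14 ≠ 0, so this is an N-position: the player to move can win; Arjun has a winning move.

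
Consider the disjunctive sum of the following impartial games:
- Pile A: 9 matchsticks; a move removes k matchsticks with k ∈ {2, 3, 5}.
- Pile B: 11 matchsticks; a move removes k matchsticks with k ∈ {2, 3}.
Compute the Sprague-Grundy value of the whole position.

1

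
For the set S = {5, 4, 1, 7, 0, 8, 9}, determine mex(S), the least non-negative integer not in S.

The values 0, 1 are all present; 2 is the first non-negative integer missing from the set.

2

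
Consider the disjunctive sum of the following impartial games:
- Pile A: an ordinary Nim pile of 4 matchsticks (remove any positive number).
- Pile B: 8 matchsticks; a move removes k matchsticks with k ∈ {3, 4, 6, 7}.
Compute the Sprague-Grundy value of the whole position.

Pile A is a plain Nim pile of size 4, so its Grundy value is 4.
Grundy values for pile B (subtraction set {3, 4, 6, 7}):
k:     0  1  2  3  4  5  6  7  8
g(k):  0  0  0  1  1  1  2  2  2
So g(8) = 2.
By the Sprague-Grundy theorem, the Grundy value of a sum of independent games is the XOR of the component values.
Combined value = 4 XOR 2 = 6.

6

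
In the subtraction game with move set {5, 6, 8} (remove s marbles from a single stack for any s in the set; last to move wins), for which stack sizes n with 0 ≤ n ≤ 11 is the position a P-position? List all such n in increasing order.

0, 1, 2, 3, 4

Build the Grundy sequence with g(k) = mex{g(k−s) : s ∈ {5, 6, 8}, s ≤ k}:
g(0) = mex{} = 0
g(1) = mex{} = 0
g(2) = mex{} = 0
g(3) = mex{} = 0
g(4) = mex{} = 0
g(5) = mex{0} = 1
g(6) = mex{0} = 1
g(7) = mex{0} = 1
g(8) = mex{0} = 1
g(9) = mex{0} = 1
g(10) = mex{0,1} = 2
g(11) = mex{0,1} = 2
The P-positions (g = 0) in 0..11 are 0, 1, 2, 3, 4.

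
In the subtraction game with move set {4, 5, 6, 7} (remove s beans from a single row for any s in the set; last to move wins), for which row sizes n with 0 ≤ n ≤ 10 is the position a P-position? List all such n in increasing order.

Build the Grundy sequence with g(k) = mex{g(k−s) : s ∈ {4, 5, 6, 7}, s ≤ k}:
k:     0  1  2  3  4  5  6  7  8  9 10
g(k):  0  0  0  0  1  1  1  1  2  2  2
The P-positions (g = 0) in 0..10 are 0, 1, 2, 3.

0, 1, 2, 3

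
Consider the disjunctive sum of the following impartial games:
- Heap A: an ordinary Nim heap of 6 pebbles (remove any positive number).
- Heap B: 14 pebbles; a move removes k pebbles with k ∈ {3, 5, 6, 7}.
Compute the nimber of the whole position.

Heap A is a plain Nim heap of size 6, so its Grundy value is 6.
Grundy values for heap B (subtraction set {3, 5, 6, 7}):
g(0) = mex{} = 0
g(1) = mex{} = 0
g(2) = mex{} = 0
g(3) = mex{0} = 1
g(4) = mex{0} = 1
g(5) = mex{0} = 1
g(6) = mex{0,1} = 2
g(7) = mex{0,1} = 2
g(8) = mex{0,1} = 2
g(9) = mex{0,1,2} = 3
g(10) = mex{1,2} = 0
g(11) = mex{1,2} = 0
g(12) = mex{1,2,3} = 0
g(13) = mex{0,2} = 1
g(14) = mex{0,2,3} = 1
So g(14) = 1.
The value of a disjunctive sum is the nim-sum of the parts.
Combined value = 6 XOR 1 = 7.

7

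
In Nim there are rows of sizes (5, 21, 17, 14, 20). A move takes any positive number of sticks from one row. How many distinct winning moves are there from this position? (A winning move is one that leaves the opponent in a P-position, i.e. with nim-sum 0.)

Nim-sum: 5 ⊕ 21 ⊕ 17 ⊕ 14 ⊕ 20 = 27.
The overall nim-sum is X = 27. A row of size p has a winning move iff p XOR X < p (reduce it to p XOR X).
  5: 5 XOR 27 = 30 ≥ 5 — no move.
  21: 21 XOR 27 = 14 < 21 — winning move (to 14).
  17: 17 XOR 27 = 10 < 17 — winning move (to 10).
  14: 14 XOR 27 = 21 ≥ 14 — no move.
  20: 20 XOR 27 = 15 < 20 — winning move (to 15).
That gives 3 winning moves.

3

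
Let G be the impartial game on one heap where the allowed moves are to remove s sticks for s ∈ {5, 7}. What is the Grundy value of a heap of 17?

1

Build the Grundy sequence with g(k) = mex{g(k−s) : s ∈ {5, 7}, s ≤ k}:
k:     0  1  2  3  4  5  6  7  8  9 10 11 12 13 14 15 16 17
g(k):  0  0  0  0  0  1  1  1  1  1  2  2  0  0  0  0  0  1
So g(17) = 1.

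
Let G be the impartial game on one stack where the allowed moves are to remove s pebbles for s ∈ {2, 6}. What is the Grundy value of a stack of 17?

Compute g(0), g(1), … for moves {2, 6}:
k:     0  1  2  3  4  5  6  7  8  9 10 11 12 13 14 15 16 17
g(k):  0  0  1  1  0  0  1  1  0  0  1  1  0  0  1  1  0  0
So g(17) = 0.

0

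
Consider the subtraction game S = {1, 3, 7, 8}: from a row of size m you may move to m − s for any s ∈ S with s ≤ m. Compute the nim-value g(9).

Grundy values for subtraction set {1, 3, 7, 8}:
k:     0  1  2  3  4  5  6  7  8  9
g(k):  0  1  0  1  0  1  0  1  2  3
So g(9) = 3.

3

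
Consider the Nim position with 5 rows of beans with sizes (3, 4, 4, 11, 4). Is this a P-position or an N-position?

Nim-sum: 3 ^ 4 ^ 4 ^ 11 ^ 4 = 12.
The nim-sum is 12 ≠ 0, so this is an N-position: the player to move can win.

N-position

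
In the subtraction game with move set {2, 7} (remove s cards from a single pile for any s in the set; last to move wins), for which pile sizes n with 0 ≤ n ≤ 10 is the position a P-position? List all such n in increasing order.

0, 1, 4, 5, 9, 10

Compute g(0), g(1), … for moves {2, 7}:
k:     0  1  2  3  4  5  6  7  8  9 10
g(k):  0  0  1  1  0  0  1  1  2  0  0
The P-positions (g = 0) in 0..10 are 0, 1, 4, 5, 9, 10.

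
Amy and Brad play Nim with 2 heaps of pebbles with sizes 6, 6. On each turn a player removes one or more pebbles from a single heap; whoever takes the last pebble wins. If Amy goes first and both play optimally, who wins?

Brad wins

Nim-sum: 6 ⊕ 6 = 0.
The nim-sum is 0, so this is a P-position: the player to move is in a losing position under optimal play; Amy is about to move from it and so loses — Brad wins.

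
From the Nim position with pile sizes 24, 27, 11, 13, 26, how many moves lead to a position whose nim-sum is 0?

3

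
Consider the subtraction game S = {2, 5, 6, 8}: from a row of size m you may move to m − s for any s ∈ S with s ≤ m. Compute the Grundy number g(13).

Grundy values for subtraction set {2, 5, 6, 8}:
k:     0  1  2  3  4  5  6  7  8  9 10 11 12 13
g(k):  0  0  1  1  0  2  1  3  2  2  3  0  2  1
So g(13) = 1.

1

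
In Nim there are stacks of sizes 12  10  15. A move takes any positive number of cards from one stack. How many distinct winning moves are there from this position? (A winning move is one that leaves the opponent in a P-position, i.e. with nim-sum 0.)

Nim-sum: 12 XOR 10 XOR 15 = 9.
The overall nim-sum is X = 9. A stack of size p has a winning move iff p XOR X < p (reduce it to p XOR X).
  12: 12 XOR 9 = 5 < 12 — winning move (to 5).
  10: 10 XOR 9 = 3 < 10 — winning move (to 3).
  15: 15 XOR 9 = 6 < 15 — winning move (to 6).
That gives 3 winning moves.

3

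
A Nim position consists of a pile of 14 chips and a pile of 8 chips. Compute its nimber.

Nim-sum: 14 ⊕ 8 = 6.

6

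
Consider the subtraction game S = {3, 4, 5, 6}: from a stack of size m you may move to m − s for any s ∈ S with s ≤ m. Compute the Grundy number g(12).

1

Build the Grundy sequence with g(k) = mex{g(k−s) : s ∈ {3, 4, 5, 6}, s ≤ k}:
g(0) = mex{} = 0
g(1) = mex{} = 0
g(2) = mex{} = 0
g(3) = mex{0} = 1
g(4) = mex{0} = 1
g(5) = mex{0} = 1
g(6) = mex{0,1} = 2
g(7) = mex{0,1} = 2
g(8) = mex{0,1} = 2
g(9) = mex{1,2} = 0
g(10) = mex{1,2} = 0
g(11) = mex{1,2} = 0
g(12) = mex{0,2} = 1
So g(12) = 1.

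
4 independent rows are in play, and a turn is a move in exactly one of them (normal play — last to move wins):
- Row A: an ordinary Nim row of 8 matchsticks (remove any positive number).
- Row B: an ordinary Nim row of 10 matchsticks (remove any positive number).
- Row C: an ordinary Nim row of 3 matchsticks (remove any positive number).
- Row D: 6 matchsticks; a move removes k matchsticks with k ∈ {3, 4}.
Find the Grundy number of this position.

Row A is a plain Nim row of size 8, so its Grundy value is 8.
Row B is a plain Nim row of size 10, so its Grundy value is 10.
Row C is a plain Nim row of size 3, so its Grundy value is 3.
For row D, compute g(0), g(1), … with moves {3, 4}:
g(0) = mex{} = 0
g(1) = mex{} = 0
g(2) = mex{} = 0
g(3) = mex{0} = 1
g(4) = mex{0} = 1
g(5) = mex{0} = 1
g(6) = mex{0,1} = 2
So g(6) = 2.
By the Sprague-Grundy theorem, the Grundy value of a sum of independent games is the XOR of the component values.
Combined value = 8 XOR 10 XOR 3 XOR 2 = 3.

3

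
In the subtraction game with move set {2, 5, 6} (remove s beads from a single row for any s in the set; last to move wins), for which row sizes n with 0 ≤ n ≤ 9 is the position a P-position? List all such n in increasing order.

Compute g(0), g(1), … for moves {2, 5, 6}:
g(0) = mex{} = 0
g(1) = mex{} = 0
g(2) = mex{0} = 1
g(3) = mex{0} = 1
g(4) = mex{1} = 0
g(5) = mex{0,1} = 2
g(6) = mex{0} = 1
g(7) = mex{0,1,2} = 3
g(8) = mex{1} = 0
g(9) = mex{0,1,3} = 2
The P-positions (g = 0) in 0..9 are 0, 1, 4, 8.

0, 1, 4, 8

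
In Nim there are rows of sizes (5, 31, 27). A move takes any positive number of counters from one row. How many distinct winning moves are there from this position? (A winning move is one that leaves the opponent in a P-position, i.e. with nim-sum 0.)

Compute the nim-sum pairwise:
5 ⊕ 31 = 26
26 ⊕ 27 = 1
The overall nim-sum is X = 1. A row of size p has a winning move iff p XOR X < p (reduce it to p XOR X).
  5: 5 XOR 1 = 4 < 5 — winning move (to 4).
  31: 31 XOR 1 = 30 < 31 — winning move (to 30).
  27: 27 XOR 1 = 26 < 27 — winning move (to 26).
That gives 3 winning moves.

3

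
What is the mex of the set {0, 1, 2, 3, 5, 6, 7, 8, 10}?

4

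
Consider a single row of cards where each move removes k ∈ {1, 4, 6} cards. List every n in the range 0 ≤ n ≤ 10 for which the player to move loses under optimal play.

0, 2, 5, 7, 10

Build the Grundy sequence with g(k) = mex{g(k−s) : s ∈ {1, 4, 6}, s ≤ k}:
k:     0  1  2  3  4  5  6  7  8  9 10
g(k):  0  1  0  1  2  0  1  0  1  2  0
The P-positions (g = 0) in 0..10 are 0, 2, 5, 7, 10.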